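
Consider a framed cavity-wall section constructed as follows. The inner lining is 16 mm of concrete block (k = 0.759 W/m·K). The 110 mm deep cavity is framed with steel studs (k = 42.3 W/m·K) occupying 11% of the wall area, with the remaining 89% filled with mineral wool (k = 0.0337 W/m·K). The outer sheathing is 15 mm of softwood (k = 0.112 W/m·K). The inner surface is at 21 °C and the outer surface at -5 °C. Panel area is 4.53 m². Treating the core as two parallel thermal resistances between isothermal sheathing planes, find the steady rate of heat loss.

Q ≈ 660 W

Sheathing layers in series; stud and cavity paths in parallel between them.
R_inner = 0.016/(0.759×4.53) = 0.004654 K/W
R_stud  = 0.11/(42.3×0.11×4.53) = 0.005219 K/W
R_cav   = 0.11/(0.0337×0.89×4.53) = 0.8096 K/W
1/R_core = 1/R_stud + 1/R_cav → R_core = 0.005185 K/W
R_outer = 0.015/(0.112×4.53) = 0.02956 K/W
R_total = 0.0394 K/W
Q = ΔT/R_total = 26/0.0394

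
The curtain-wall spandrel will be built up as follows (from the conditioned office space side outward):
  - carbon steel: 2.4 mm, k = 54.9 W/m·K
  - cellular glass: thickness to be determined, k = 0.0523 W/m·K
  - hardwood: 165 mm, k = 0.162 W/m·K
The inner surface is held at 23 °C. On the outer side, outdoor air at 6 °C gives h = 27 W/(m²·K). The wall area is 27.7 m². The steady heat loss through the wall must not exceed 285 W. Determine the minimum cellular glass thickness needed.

Thermal resistances in series:
R_carbon steel = L/(kA) = 0.0024/(54.9×27.7) = 1.578×10^-6 K/W
R_hardwood = L/(kA) = 0.165/(0.162×27.7) = 0.03677 K/W
R_outer film = 1/(h_o·A) = 1/(27×27.7) = 0.001337 K/W
Sum of the known resistances R_other = 0.03811 K/W
Required total resistance R_tot = ΔT/Q_allow = 17/285 = 0.05965 K/W
R_cellular glass = R_tot − R_other = 0.02154 K/W
L = R·k·A = 0.02154×0.0523×27.7

L ≈ 31.2 mm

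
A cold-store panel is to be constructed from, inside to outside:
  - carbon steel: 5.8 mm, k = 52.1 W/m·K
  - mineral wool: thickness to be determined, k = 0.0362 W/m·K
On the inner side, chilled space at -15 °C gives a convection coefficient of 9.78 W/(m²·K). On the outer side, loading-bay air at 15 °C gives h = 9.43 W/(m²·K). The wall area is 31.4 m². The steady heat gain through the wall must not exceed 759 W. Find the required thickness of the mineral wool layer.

Series thermal resistances:
R_inner film = 1/(h_i·A) = 1/(9.78×31.4) = 0.003256 K/W
R_carbon steel = L/(kA) = 0.0058/(52.1×31.4) = 3.545×10^-6 K/W
R_outer film = 1/(h_o·A) = 1/(9.43×31.4) = 0.003377 K/W
Sum of the known resistances R_other = 0.006637 K/W
Required total resistance R_tot = ΔT/Q_allow = 30/759 = 0.03953 K/W
R_mineral wool = R_tot − R_other = 0.03289 K/W
L = R·k·A = 0.03289×0.0362×31.4

L ≈ 37.4 mm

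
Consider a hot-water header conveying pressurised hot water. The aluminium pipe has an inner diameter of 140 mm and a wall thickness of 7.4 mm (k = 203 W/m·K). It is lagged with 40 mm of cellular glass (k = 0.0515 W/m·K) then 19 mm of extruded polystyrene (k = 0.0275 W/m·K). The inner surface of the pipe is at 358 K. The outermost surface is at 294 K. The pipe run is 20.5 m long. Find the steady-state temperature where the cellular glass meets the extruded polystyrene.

Radial resistances (cylindrical: R_cond = ln(r_o/r_i)/(2πkL), R_conv = 1/(h·2πrL)):
R_aluminium pipe wall = ln(77.4/70)/(2π×203×20.5) = 3.843×10^-6 K/W
R_cellular glass = ln(117.4/77.4)/(2π×0.0515×20.5) = 0.0628 K/W
R_extruded polystyrene = ln(136.4/117.4)/(2π×0.0275×20.5) = 0.04235 K/W
R_total = 0.1052 K/W
Q = ΔT/R_total = 64/0.1052
Q = 609 W
T_interface = T_inner − Q·ΣR(inner→interface) = 358 − 609×0.06281

T ≈ 320 K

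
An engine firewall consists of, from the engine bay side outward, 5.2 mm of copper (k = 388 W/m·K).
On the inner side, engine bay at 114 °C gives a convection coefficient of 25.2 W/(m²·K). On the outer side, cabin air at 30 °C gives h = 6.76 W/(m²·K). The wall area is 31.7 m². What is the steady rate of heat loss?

Q ≈ 14200 W

Thermal resistances in series:
R_inner film = 1/(h_i·A) = 1/(25.2×31.7) = 0.001252 K/W
R_copper = L/(kA) = 0.0052/(388×31.7) = 4.228×10^-7 K/W
R_outer film = 1/(h_o·A) = 1/(6.76×31.7) = 0.004667 K/W
R_total = 0.005919 K/W
Q = ΔT / R_total = 84 / 0.005919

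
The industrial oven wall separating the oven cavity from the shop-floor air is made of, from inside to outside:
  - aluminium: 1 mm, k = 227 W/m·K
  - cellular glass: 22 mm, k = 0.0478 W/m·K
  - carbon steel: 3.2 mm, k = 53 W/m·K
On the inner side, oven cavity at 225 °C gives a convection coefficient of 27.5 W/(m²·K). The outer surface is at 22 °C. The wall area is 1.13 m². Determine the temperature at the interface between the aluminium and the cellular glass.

T ≈ 210 °C

Thermal resistances in series:
R_inner film = 1/(h_i·A) = 1/(27.5×1.13) = 0.03218 K/W
R_aluminium = L/(kA) = 0.001/(227×1.13) = 3.898×10^-6 K/W
R_cellular glass = L/(kA) = 0.022/(0.0478×1.13) = 0.4073 K/W
R_carbon steel = L/(kA) = 0.0032/(53×1.13) = 5.343×10^-5 K/W
R_total = 0.4395 K/W;  Q = ΔT/R_total = 203/0.4395 = 461.8 W
T_interface = T_inner − Q·ΣR(inner→interface) = 225 − 462×0.03218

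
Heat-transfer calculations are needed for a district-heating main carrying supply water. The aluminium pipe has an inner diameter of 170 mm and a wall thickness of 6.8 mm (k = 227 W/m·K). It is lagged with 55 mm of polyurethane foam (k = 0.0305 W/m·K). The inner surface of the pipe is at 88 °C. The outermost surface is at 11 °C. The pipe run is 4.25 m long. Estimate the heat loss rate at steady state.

Q ≈ 134 W

For a radial system each layer contributes R = ln(r_out/r_in)/(2πkL); films add R = 1/(hA).
R_aluminium pipe wall = ln(91.8/85)/(2π×227×4.25) = 1.27×10^-5 K/W
R_polyurethane foam = ln(146.8/91.8)/(2π×0.0305×4.25) = 0.5764 K/W
R_total = 0.5764 K/W
Q = ΔT/R_total = 77/0.5764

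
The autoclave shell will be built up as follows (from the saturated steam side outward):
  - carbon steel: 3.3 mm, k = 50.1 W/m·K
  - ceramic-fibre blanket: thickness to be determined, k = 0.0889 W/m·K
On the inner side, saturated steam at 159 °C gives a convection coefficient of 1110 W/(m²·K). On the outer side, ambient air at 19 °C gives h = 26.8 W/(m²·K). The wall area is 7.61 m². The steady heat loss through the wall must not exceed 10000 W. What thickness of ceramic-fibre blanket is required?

Series thermal resistances:
R_inner film = 1/(h_i·A) = 1/(1110×7.61) = 1.184×10^-4 K/W
R_carbon steel = L/(kA) = 0.0033/(50.1×7.61) = 8.655×10^-6 K/W
R_outer film = 1/(h_o·A) = 1/(26.8×7.61) = 0.004903 K/W
Sum of the known resistances R_other = 0.00503 K/W
Required total resistance R_tot = ΔT/Q_allow = 140/10000 = 0.014 K/W
R_ceramic-fibre blanket = R_tot − R_other = 0.00897 K/W
L = R·k·A = 0.00897×0.0889×7.61

L ≈ 6.07 mm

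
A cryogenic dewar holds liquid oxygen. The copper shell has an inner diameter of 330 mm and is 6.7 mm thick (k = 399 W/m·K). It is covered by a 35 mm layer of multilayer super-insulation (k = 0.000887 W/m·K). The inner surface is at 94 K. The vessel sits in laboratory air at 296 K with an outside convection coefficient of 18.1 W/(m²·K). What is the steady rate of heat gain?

Q ≈ 2.28 W

For a spherical shell R = (1/r₁ − 1/r₂)/(4πk); film R = 1/(h·4πr²). In series:
R_copper shell = (1/0.165 − 1/0.1717)/(4π×399) = 4.717×10^-5 K/W
R_multilayer super-insulation = (1/0.1717 − 1/0.2067)/(4π×0.000887) = 88.48 K/W
R_outer film = 1/(h·4πr_o²) = 1/(18.1×4π×0.2067²) = 0.1029 K/W
R_total = 88.58 K/W
Q = ΔT/R_total = 202/88.58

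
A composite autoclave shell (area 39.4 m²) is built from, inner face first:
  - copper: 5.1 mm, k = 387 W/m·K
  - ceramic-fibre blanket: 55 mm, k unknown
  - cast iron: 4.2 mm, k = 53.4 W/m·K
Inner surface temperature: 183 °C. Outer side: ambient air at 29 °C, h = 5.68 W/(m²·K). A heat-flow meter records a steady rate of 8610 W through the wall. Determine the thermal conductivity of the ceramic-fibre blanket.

k ≈ 0.104 W/(m·K)

Series thermal resistances:
R_copper = L/(kA) = 0.0051/(387×39.4) = 3.345×10^-7 K/W
R_cast iron = L/(kA) = 0.0042/(53.4×39.4) = 1.996×10^-6 K/W
R_outer film = 1/(h_o·A) = 1/(5.68×39.4) = 0.004468 K/W
Sum of known resistances R_other = 0.004471 K/W
Total R = ΔT/Q = 154/8610 = 0.01789 K/W
R_ceramic-fibre blanket = R_total − R_other = 0.01342 K/W
k = L/(R·A) = 0.055/(0.01342×39.4)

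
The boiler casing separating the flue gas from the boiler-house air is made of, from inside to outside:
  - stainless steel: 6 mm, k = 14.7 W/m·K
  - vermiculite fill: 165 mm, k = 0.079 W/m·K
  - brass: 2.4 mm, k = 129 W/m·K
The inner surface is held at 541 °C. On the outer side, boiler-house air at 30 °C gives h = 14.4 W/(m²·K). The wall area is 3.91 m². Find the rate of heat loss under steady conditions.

Q ≈ 926 W

Model the wall as resistances in series:
R_stainless steel = L/(kA) = 0.006/(14.7×3.91) = 1.044×10^-4 K/W
R_vermiculite fill = L/(kA) = 0.165/(0.079×3.91) = 0.5342 K/W
R_brass = L/(kA) = 0.0024/(129×3.91) = 4.758×10^-6 K/W
R_outer film = 1/(h_o·A) = 1/(14.4×3.91) = 0.01776 K/W
R_total = 0.552 K/W
Q = ΔT / R_total = 511 / 0.552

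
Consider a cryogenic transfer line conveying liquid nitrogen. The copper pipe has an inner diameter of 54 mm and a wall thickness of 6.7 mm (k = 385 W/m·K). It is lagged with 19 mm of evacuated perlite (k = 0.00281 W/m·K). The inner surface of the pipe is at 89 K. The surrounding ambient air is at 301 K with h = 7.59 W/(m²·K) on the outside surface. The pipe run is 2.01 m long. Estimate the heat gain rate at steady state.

Q ≈ 16.6 W

For a radial system each layer contributes R = ln(r_out/r_in)/(2πkL); films add R = 1/(hA).
R_copper pipe wall = ln(33.7/27)/(2π×385×2.01) = 4.559×10^-5 K/W
R_evacuated perlite = ln(52.7/33.7)/(2π×0.00281×2.01) = 12.6 K/W
R_outer film = 1/(h_o·2πr_oL) = 1/(7.59×2π×0.0527×2.01) = 0.198 K/W
R_total = 12.8 K/W
Q = ΔT/R_total = 212/12.8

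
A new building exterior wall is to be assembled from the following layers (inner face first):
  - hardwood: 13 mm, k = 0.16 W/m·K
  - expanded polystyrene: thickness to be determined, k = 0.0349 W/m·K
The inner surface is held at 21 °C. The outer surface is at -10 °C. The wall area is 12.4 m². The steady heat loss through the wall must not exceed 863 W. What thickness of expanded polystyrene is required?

L ≈ 12.7 mm

Thermal resistances in series:
R_hardwood = L/(kA) = 0.013/(0.16×12.4) = 0.006552 K/W
Sum of the known resistances R_other = 0.006552 K/W
Required total resistance R_tot = ΔT/Q_allow = 31/863 = 0.03592 K/W
R_expanded polystyrene = R_tot − R_other = 0.02937 K/W
L = R·k·A = 0.02937×0.0349×12.4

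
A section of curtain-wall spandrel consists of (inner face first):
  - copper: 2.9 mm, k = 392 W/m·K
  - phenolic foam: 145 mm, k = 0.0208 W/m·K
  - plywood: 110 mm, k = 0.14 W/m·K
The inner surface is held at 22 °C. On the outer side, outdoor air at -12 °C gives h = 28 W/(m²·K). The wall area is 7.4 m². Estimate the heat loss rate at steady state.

Q ≈ 32.3 W

Series thermal resistances:
R_copper = L/(kA) = 0.0029/(392×7.4) = 9.997×10^-7 K/W
R_phenolic foam = L/(kA) = 0.145/(0.0208×7.4) = 0.942 K/W
R_plywood = L/(kA) = 0.11/(0.14×7.4) = 0.1062 K/W
R_outer film = 1/(h_o·A) = 1/(28×7.4) = 0.004826 K/W
R_total = 1.053 K/W
Q = ΔT / R_total = 34 / 1.053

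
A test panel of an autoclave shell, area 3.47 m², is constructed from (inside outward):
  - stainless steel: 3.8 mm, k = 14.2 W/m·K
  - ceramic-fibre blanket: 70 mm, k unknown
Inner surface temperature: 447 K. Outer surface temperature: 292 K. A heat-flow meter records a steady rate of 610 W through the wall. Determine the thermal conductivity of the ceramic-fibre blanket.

k ≈ 0.0794 W/(m·K)

Series thermal resistances:
R_stainless steel = L/(kA) = 0.0038/(14.2×3.47) = 7.712×10^-5 K/W
Sum of known resistances R_other = 7.712×10^-5 K/W
Total R = ΔT/Q = 155/610 = 0.2541 K/W
R_ceramic-fibre blanket = R_total − R_other = 0.254 K/W
k = L/(R·A) = 0.07/(0.254×3.47)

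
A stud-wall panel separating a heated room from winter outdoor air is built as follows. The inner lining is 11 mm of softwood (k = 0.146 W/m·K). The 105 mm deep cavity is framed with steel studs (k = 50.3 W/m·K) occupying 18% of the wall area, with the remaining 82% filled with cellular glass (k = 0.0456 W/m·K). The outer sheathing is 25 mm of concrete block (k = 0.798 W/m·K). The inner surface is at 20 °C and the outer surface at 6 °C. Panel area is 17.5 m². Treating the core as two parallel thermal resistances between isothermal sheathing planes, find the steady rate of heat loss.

Q ≈ 2070 W

Sheathing layers in series; stud and cavity paths in parallel between them.
R_inner = 0.011/(0.146×17.5) = 0.004305 K/W
R_stud  = 0.105/(50.3×0.18×17.5) = 6.627×10^-4 K/W
R_cav   = 0.105/(0.0456×0.82×17.5) = 0.1605 K/W
1/R_core = 1/R_stud + 1/R_cav → R_core = 6.6×10^-4 K/W
R_outer = 0.025/(0.798×17.5) = 0.00179 K/W
R_total = 0.006755 K/W
Q = ΔT/R_total = 14/0.006755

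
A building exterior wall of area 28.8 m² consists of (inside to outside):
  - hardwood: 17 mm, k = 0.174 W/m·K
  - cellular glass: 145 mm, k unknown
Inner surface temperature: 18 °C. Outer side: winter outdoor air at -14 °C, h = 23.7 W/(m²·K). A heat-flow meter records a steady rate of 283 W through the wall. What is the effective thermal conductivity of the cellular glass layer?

k ≈ 0.0465 W/(m·K)

Using the resistance-network approach (series):
R_hardwood = L/(kA) = 0.017/(0.174×28.8) = 0.003392 K/W
R_outer film = 1/(h_o·A) = 1/(23.7×28.8) = 0.001465 K/W
Sum of known resistances R_other = 0.004857 K/W
Total R = ΔT/Q = 32/283 = 0.1131 K/W
R_cellular glass = R_total − R_other = 0.1082 K/W
k = L/(R·A) = 0.145/(0.1082×28.8)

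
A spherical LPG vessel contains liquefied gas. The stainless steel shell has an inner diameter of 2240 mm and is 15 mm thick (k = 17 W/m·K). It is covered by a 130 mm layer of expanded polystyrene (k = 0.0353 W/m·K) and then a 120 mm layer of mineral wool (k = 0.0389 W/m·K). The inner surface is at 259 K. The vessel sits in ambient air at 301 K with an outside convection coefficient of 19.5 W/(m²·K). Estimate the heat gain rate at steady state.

For a spherical shell R = (1/r₁ − 1/r₂)/(4πk); film R = 1/(h·4πr²). In series:
R_stainless steel shell = (1/1.12 − 1/1.135)/(4π×17) = 5.524×10^-5 K/W
R_expanded polystyrene = (1/1.135 − 1/1.265)/(4π×0.0353) = 0.2041 K/W
R_mineral wool = (1/1.265 − 1/1.385)/(4π×0.0389) = 0.1401 K/W
R_outer film = 1/(h·4πr_o²) = 1/(19.5×4π×1.385²) = 0.002127 K/W
R_total = 0.3464 K/W
Q = ΔT/R_total = 42/0.3464

Q ≈ 121 W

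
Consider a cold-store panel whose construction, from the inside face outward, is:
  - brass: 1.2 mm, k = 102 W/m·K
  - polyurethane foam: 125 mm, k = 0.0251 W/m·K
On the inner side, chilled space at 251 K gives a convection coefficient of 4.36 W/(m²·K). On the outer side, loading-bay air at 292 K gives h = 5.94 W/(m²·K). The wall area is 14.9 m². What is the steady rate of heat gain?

Q ≈ 114 W

Series thermal resistances:
R_inner film = 1/(h_i·A) = 1/(4.36×14.9) = 0.01539 K/W
R_brass = L/(kA) = 0.0012/(102×14.9) = 7.896×10^-7 K/W
R_polyurethane foam = L/(kA) = 0.125/(0.0251×14.9) = 0.3342 K/W
R_outer film = 1/(h_o·A) = 1/(5.94×14.9) = 0.0113 K/W
R_total = 0.3609 K/W
Q = ΔT / R_total = 41 / 0.3609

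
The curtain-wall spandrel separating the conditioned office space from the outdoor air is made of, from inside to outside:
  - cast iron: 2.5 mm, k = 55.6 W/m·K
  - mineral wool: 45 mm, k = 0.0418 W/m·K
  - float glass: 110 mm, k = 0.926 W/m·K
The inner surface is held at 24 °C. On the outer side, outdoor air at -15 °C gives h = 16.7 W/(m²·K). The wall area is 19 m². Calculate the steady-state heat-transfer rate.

Q ≈ 590 W

Treating each layer as a thermal resistance in series:
R_cast iron = L/(kA) = 0.0025/(55.6×19) = 2.367×10^-6 K/W
R_mineral wool = L/(kA) = 0.045/(0.0418×19) = 0.05666 K/W
R_float glass = L/(kA) = 0.11/(0.926×19) = 0.006252 K/W
R_outer film = 1/(h_o·A) = 1/(16.7×19) = 0.003152 K/W
R_total = 0.06607 K/W
Q = ΔT / R_total = 39 / 0.06607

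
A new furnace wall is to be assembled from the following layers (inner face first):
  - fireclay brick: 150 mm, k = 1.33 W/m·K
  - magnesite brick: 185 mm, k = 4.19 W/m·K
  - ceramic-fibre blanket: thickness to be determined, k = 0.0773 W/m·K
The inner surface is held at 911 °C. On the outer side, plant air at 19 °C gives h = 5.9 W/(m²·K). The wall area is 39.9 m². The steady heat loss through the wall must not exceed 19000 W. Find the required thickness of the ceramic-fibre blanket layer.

L ≈ 120 mm

Thermal resistances in series:
R_fireclay brick = L/(kA) = 0.15/(1.33×39.9) = 0.002827 K/W
R_magnesite brick = L/(kA) = 0.185/(4.19×39.9) = 0.001107 K/W
R_outer film = 1/(h_o·A) = 1/(5.9×39.9) = 0.004248 K/W
Sum of the known resistances R_other = 0.008181 K/W
Required total resistance R_tot = ΔT/Q_allow = 892/19000 = 0.04695 K/W
R_ceramic-fibre blanket = R_tot − R_other = 0.03877 K/W
L = R·k·A = 0.03877×0.0773×39.9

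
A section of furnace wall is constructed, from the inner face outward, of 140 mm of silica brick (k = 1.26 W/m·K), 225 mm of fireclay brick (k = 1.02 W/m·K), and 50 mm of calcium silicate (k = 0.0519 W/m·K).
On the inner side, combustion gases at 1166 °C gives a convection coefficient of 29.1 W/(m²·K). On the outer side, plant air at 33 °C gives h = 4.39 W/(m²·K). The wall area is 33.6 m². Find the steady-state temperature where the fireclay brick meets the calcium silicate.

T ≈ 900 °C

Model the wall as resistances in series:
R_inner film = 1/(h_i·A) = 1/(29.1×33.6) = 0.001023 K/W
R_silica brick = L/(kA) = 0.14/(1.26×33.6) = 0.003307 K/W
R_fireclay brick = L/(kA) = 0.225/(1.02×33.6) = 0.006565 K/W
R_calcium silicate = L/(kA) = 0.05/(0.0519×33.6) = 0.02867 K/W
R_outer film = 1/(h_o·A) = 1/(4.39×33.6) = 0.006779 K/W
R_total = 0.04635 K/W;  Q = ΔT/R_total = 1133/0.04635 = 24450 W
T_interface = T_inner − Q·ΣR(inner→interface) = 1166 − 24400×0.01089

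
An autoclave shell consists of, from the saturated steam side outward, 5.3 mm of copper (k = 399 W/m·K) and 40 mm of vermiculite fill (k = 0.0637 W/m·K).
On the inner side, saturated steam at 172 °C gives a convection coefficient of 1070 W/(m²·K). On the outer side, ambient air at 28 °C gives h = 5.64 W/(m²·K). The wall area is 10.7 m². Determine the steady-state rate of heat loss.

Q ≈ 1910 W

Using the resistance-network approach (series):
R_inner film = 1/(h_i·A) = 1/(1070×10.7) = 8.734×10^-5 K/W
R_copper = L/(kA) = 0.0053/(399×10.7) = 1.241×10^-6 K/W
R_vermiculite fill = L/(kA) = 0.04/(0.0637×10.7) = 0.05869 K/W
R_outer film = 1/(h_o·A) = 1/(5.64×10.7) = 0.01657 K/W
R_total = 0.07535 K/W
Q = ΔT / R_total = 144 / 0.07535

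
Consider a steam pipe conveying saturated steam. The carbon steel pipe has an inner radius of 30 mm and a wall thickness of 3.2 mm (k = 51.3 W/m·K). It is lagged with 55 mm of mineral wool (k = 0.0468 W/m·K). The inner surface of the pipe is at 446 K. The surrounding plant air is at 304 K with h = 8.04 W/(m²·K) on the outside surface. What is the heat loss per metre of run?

q′ ≈ 40 W/m

For a radial system each layer contributes R = ln(r_out/r_in)/(2πkL); films add R = 1/(hA).
R_carbon steel pipe wall = ln(33.2/30)/(2π×51.3×1) = 3.144×10^-4 K/W
R_mineral wool = ln(88.2/33.2)/(2π×0.0468×1) = 3.323 K/W
R_outer film = 1/(h_o·2πr_oL) = 1/(8.04×2π×0.0882×1) = 0.2244 K/W
R_total = 3.547 K/W
Q = ΔT/R_total = 142/3.547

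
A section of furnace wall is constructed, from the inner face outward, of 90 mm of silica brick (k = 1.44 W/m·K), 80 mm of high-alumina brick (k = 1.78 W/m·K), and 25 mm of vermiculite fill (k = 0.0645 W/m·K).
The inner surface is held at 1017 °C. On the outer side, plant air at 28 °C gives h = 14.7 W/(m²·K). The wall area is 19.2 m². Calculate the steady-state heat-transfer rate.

Q ≈ 33700 W

Model the wall as resistances in series:
R_silica brick = L/(kA) = 0.09/(1.44×19.2) = 0.003255 K/W
R_high-alumina brick = L/(kA) = 0.08/(1.78×19.2) = 0.002341 K/W
R_vermiculite fill = L/(kA) = 0.025/(0.0645×19.2) = 0.02019 K/W
R_outer film = 1/(h_o·A) = 1/(14.7×19.2) = 0.003543 K/W
R_total = 0.02933 K/W
Q = ΔT / R_total = 989 / 0.02933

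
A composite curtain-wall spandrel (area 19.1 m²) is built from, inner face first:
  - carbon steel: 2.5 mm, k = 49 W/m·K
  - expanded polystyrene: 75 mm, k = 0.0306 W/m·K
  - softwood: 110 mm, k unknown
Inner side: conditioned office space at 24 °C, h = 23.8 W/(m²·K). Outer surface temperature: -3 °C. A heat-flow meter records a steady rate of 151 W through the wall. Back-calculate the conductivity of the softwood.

k ≈ 0.119 W/(m·K)

Series thermal resistances:
R_inner film = 1/(h_i·A) = 1/(23.8×19.1) = 0.0022 K/W
R_carbon steel = L/(kA) = 0.0025/(49×19.1) = 2.671×10^-6 K/W
R_expanded polystyrene = L/(kA) = 0.075/(0.0306×19.1) = 0.1283 K/W
Sum of known resistances R_other = 0.1305 K/W
Total R = ΔT/Q = 27/151 = 0.1788 K/W
R_softwood = R_total − R_other = 0.04828 K/W
k = L/(R·A) = 0.11/(0.04828×19.1)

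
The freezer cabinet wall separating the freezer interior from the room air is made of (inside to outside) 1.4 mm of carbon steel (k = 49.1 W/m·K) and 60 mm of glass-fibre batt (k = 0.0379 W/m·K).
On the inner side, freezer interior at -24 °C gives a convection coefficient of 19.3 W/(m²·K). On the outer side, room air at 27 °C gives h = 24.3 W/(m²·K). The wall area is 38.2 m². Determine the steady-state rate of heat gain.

Model the wall as resistances in series:
R_inner film = 1/(h_i·A) = 1/(19.3×38.2) = 0.001356 K/W
R_carbon steel = L/(kA) = 0.0014/(49.1×38.2) = 7.464×10^-7 K/W
R_glass-fibre batt = L/(kA) = 0.06/(0.0379×38.2) = 0.04144 K/W
R_outer film = 1/(h_o·A) = 1/(24.3×38.2) = 0.001077 K/W
R_total = 0.04388 K/W
Q = ΔT / R_total = 51 / 0.04388

Q ≈ 1160 W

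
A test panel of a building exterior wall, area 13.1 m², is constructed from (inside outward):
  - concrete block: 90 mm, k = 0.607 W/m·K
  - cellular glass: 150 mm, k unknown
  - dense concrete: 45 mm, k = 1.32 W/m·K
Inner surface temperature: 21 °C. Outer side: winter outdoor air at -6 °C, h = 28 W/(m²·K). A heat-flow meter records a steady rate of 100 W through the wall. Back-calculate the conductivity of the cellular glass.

k ≈ 0.0452 W/(m·K)

Model the wall as resistances in series:
R_concrete block = L/(kA) = 0.09/(0.607×13.1) = 0.01132 K/W
R_dense concrete = L/(kA) = 0.045/(1.32×13.1) = 0.002602 K/W
R_outer film = 1/(h_o·A) = 1/(28×13.1) = 0.002726 K/W
Sum of known resistances R_other = 0.01665 K/W
Total R = ΔT/Q = 27/100 = 0.27 K/W
R_cellular glass = R_total − R_other = 0.2534 K/W
k = L/(R·A) = 0.15/(0.2534×13.1)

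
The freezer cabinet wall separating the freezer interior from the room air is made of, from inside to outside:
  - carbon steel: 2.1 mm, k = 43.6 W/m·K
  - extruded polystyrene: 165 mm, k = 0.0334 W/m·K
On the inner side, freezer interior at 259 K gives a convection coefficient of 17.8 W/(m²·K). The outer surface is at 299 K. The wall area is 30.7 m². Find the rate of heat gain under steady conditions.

Q ≈ 246 W

Model the wall as resistances in series:
R_inner film = 1/(h_i·A) = 1/(17.8×30.7) = 0.00183 K/W
R_carbon steel = L/(kA) = 0.0021/(43.6×30.7) = 1.569×10^-6 K/W
R_extruded polystyrene = L/(kA) = 0.165/(0.0334×30.7) = 0.1609 K/W
R_total = 0.1627 K/W
Q = ΔT / R_total = 40 / 0.1627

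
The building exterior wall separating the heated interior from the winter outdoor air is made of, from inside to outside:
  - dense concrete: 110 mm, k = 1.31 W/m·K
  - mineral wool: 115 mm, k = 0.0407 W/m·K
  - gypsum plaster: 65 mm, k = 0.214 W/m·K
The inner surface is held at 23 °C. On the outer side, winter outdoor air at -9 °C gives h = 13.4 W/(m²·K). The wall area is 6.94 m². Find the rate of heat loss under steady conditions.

Q ≈ 67.5 W

Thermal resistances in series:
R_dense concrete = L/(kA) = 0.11/(1.31×6.94) = 0.0121 K/W
R_mineral wool = L/(kA) = 0.115/(0.0407×6.94) = 0.4071 K/W
R_gypsum plaster = L/(kA) = 0.065/(0.214×6.94) = 0.04377 K/W
R_outer film = 1/(h_o·A) = 1/(13.4×6.94) = 0.01075 K/W
R_total = 0.4738 K/W
Q = ΔT / R_total = 32 / 0.4738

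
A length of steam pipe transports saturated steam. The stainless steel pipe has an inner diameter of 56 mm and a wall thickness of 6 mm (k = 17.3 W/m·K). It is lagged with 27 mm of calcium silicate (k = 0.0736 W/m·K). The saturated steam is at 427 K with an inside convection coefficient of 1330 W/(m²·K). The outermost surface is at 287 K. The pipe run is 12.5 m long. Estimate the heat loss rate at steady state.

Treating each annulus and film as a series resistance:
R_inner film = 1/(h_i·2πr₁L) = 1/(1330×2π×0.028×12.5) = 3.419×10^-4 K/W
R_stainless steel pipe wall = ln(34/28)/(2π×17.3×12.5) = 1.429×10^-4 K/W
R_calcium silicate = ln(61/34)/(2π×0.0736×12.5) = 0.1011 K/W
R_total = 0.1016 K/W
Q = ΔT/R_total = 140/0.1016

Q ≈ 1380 W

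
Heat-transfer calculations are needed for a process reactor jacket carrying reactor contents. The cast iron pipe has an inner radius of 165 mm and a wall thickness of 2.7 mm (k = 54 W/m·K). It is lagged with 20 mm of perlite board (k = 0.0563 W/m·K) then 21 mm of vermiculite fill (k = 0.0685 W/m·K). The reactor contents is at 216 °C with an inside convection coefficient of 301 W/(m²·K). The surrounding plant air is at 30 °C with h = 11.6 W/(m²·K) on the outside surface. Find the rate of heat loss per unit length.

Per-layer cylindrical resistances, series-summed:
R_inner film = 1/(h_i·2πr₁L) = 1/(301×2π×0.165×1) = 0.003205 K/W
R_cast iron pipe wall = ln(167.7/165)/(2π×54×1) = 4.784×10^-5 K/W
R_perlite board = ln(187.7/167.7)/(2π×0.0563×1) = 0.3185 K/W
R_vermiculite fill = ln(208.7/187.7)/(2π×0.0685×1) = 0.2464 K/W
R_outer film = 1/(h_o·2πr_oL) = 1/(11.6×2π×0.2087×1) = 0.06574 K/W
R_total = 0.6339 K/W
Q = ΔT/R_total = 186/0.6339

q′ ≈ 293 W/m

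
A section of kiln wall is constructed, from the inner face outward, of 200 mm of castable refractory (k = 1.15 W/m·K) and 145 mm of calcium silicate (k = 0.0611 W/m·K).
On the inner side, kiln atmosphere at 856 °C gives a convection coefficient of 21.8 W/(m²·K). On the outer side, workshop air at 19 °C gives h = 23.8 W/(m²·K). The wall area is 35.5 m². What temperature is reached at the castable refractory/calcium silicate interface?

T ≈ 786 °C

Series thermal resistances:
R_inner film = 1/(h_i·A) = 1/(21.8×35.5) = 0.001292 K/W
R_castable refractory = L/(kA) = 0.2/(1.15×35.5) = 0.004899 K/W
R_calcium silicate = L/(kA) = 0.145/(0.0611×35.5) = 0.06685 K/W
R_outer film = 1/(h_o·A) = 1/(23.8×35.5) = 0.001184 K/W
R_total = 0.07422 K/W;  Q = ΔT/R_total = 837/0.07422 = 11280 W
T_interface = T_inner − Q·ΣR(inner→interface) = 856 − 11300×0.006191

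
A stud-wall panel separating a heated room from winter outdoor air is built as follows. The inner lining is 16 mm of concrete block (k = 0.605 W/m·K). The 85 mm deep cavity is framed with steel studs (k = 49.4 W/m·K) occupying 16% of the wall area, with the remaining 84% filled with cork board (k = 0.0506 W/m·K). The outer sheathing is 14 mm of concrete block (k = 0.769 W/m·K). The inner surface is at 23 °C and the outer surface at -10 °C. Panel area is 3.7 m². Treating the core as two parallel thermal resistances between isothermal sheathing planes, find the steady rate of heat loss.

Sheathing layers in series; stud and cavity paths in parallel between them.
R_inner = 0.016/(0.605×3.7) = 0.007148 K/W
R_stud  = 0.085/(49.4×0.16×3.7) = 0.002906 K/W
R_cav   = 0.085/(0.0506×0.84×3.7) = 0.5405 K/W
1/R_core = 1/R_stud + 1/R_cav → R_core = 0.002891 K/W
R_outer = 0.014/(0.769×3.7) = 0.00492 K/W
R_total = 0.01496 K/W
Q = ΔT/R_total = 33/0.01496

Q ≈ 2210 W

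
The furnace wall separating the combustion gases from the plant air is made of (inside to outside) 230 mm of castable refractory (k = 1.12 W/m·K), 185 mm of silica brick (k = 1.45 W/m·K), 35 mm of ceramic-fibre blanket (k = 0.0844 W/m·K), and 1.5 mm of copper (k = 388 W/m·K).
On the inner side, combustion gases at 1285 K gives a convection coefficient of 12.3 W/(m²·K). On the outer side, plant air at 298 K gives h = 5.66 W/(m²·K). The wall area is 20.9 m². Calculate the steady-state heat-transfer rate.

Thermal resistances in series:
R_inner film = 1/(h_i·A) = 1/(12.3×20.9) = 0.00389 K/W
R_castable refractory = L/(kA) = 0.23/(1.12×20.9) = 0.009826 K/W
R_silica brick = L/(kA) = 0.185/(1.45×20.9) = 0.006105 K/W
R_ceramic-fibre blanket = L/(kA) = 0.035/(0.0844×20.9) = 0.01984 K/W
R_copper = L/(kA) = 0.0015/(388×20.9) = 1.85×10^-7 K/W
R_outer film = 1/(h_o·A) = 1/(5.66×20.9) = 0.008454 K/W
R_total = 0.04812 K/W
Q = ΔT / R_total = 987 / 0.04812

Q ≈ 20500 W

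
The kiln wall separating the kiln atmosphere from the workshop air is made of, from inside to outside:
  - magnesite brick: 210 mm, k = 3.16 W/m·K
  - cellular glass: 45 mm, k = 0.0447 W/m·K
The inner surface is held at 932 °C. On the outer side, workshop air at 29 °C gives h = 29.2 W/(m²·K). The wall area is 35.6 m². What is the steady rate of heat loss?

Q ≈ 29000 W

Model the wall as resistances in series:
R_magnesite brick = L/(kA) = 0.21/(3.16×35.6) = 0.001867 K/W
R_cellular glass = L/(kA) = 0.045/(0.0447×35.6) = 0.02828 K/W
R_outer film = 1/(h_o·A) = 1/(29.2×35.6) = 9.62×10^-4 K/W
R_total = 0.03111 K/W
Q = ΔT / R_total = 903 / 0.03111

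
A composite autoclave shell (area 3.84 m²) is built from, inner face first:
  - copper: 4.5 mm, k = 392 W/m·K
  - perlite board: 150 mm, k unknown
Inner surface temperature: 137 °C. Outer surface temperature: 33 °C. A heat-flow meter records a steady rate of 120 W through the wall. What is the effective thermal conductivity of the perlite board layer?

k ≈ 0.0451 W/(m·K)

Series thermal resistances:
R_copper = L/(kA) = 0.0045/(392×3.84) = 2.989×10^-6 K/W
Sum of known resistances R_other = 2.989×10^-6 K/W
Total R = ΔT/Q = 104/120 = 0.8667 K/W
R_perlite board = R_total − R_other = 0.8667 K/W
k = L/(R·A) = 0.15/(0.8667×3.84)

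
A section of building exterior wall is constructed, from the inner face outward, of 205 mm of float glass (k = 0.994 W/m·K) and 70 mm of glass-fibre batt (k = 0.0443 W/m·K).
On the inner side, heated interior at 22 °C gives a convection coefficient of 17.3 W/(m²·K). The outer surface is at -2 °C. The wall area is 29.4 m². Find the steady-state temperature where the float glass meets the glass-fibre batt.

T ≈ 18.6 °C

Model the wall as resistances in series:
R_inner film = 1/(h_i·A) = 1/(17.3×29.4) = 0.001966 K/W
R_float glass = L/(kA) = 0.205/(0.994×29.4) = 0.007015 K/W
R_glass-fibre batt = L/(kA) = 0.07/(0.0443×29.4) = 0.05375 K/W
R_total = 0.06273 K/W;  Q = ΔT/R_total = 24/0.06273 = 382.6 W
T_interface = T_inner − Q·ΣR(inner→interface) = 22 − 383×0.008981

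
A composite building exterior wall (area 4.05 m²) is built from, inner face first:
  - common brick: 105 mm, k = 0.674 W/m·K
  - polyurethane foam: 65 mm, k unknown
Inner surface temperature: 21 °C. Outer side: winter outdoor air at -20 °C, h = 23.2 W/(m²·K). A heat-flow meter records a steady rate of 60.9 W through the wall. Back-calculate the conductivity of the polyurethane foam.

k ≈ 0.0257 W/(m·K)

Using the resistance-network approach (series):
R_common brick = L/(kA) = 0.105/(0.674×4.05) = 0.03847 K/W
R_outer film = 1/(h_o·A) = 1/(23.2×4.05) = 0.01064 K/W
Sum of known resistances R_other = 0.04911 K/W
Total R = ΔT/Q = 41/60.9 = 0.6732 K/W
R_polyurethane foam = R_total − R_other = 0.6241 K/W
k = L/(R·A) = 0.065/(0.6241×4.05)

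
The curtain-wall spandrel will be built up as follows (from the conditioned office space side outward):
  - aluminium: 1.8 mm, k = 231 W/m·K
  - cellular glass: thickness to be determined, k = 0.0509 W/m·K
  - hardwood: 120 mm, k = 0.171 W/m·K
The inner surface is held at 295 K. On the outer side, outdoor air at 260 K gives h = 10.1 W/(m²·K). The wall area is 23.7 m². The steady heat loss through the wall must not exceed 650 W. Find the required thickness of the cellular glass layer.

Series thermal resistances:
R_aluminium = L/(kA) = 0.0018/(231×23.7) = 3.288×10^-7 K/W
R_hardwood = L/(kA) = 0.12/(0.171×23.7) = 0.02961 K/W
R_outer film = 1/(h_o·A) = 1/(10.1×23.7) = 0.004178 K/W
Sum of the known resistances R_other = 0.03379 K/W
Required total resistance R_tot = ΔT/Q_allow = 35/650 = 0.05385 K/W
R_cellular glass = R_tot − R_other = 0.02006 K/W
L = R·k·A = 0.02006×0.0509×23.7

L ≈ 24.2 mm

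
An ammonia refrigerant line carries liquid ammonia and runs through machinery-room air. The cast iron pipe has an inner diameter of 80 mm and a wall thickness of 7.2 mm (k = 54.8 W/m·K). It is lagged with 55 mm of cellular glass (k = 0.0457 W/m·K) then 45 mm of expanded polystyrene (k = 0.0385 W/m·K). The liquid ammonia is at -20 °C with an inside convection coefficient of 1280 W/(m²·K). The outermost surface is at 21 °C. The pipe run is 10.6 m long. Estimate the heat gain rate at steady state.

Q ≈ 103 W

For a radial system each layer contributes R = ln(r_out/r_in)/(2πkL); films add R = 1/(hA).
R_inner film = 1/(h_i·2πr₁L) = 1/(1280×2π×0.04×10.6) = 2.933×10^-4 K/W
R_cast iron pipe wall = ln(47.2/40)/(2π×54.8×10.6) = 4.535×10^-5 K/W
R_cellular glass = ln(102.2/47.2)/(2π×0.0457×10.6) = 0.2538 K/W
R_expanded polystyrene = ln(147.2/102.2)/(2π×0.0385×10.6) = 0.1423 K/W
R_total = 0.3964 K/W
Q = ΔT/R_total = 41/0.3964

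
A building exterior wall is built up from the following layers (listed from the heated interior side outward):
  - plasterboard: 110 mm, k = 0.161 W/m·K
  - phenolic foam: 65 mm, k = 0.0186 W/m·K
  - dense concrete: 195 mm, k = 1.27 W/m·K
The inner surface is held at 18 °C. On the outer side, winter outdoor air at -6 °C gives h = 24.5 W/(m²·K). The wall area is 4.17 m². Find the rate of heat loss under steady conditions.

Q ≈ 22.9 W

Series thermal resistances:
R_plasterboard = L/(kA) = 0.11/(0.161×4.17) = 0.1638 K/W
R_phenolic foam = L/(kA) = 0.065/(0.0186×4.17) = 0.838 K/W
R_dense concrete = L/(kA) = 0.195/(1.27×4.17) = 0.03682 K/W
R_outer film = 1/(h_o·A) = 1/(24.5×4.17) = 0.009788 K/W
R_total = 1.048 K/W
Q = ΔT / R_total = 24 / 1.048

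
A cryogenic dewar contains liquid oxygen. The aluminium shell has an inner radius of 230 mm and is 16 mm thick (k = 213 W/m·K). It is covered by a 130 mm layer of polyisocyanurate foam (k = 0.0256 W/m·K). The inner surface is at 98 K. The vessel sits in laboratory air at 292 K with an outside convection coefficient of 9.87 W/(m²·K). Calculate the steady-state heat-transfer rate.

Each spherical layer contributes R = (1/r_i − 1/r_o)/(4πk):
R_aluminium shell = (1/0.23 − 1/0.246)/(4π×213) = 1.056×10^-4 K/W
R_polyisocyanurate foam = (1/0.246 − 1/0.376)/(4π×0.0256) = 4.369 K/W
R_outer film = 1/(h·4πr_o²) = 1/(9.87×4π×0.376²) = 0.05703 K/W
R_total = 4.426 K/W
Q = ΔT/R_total = 194/4.426

Q ≈ 43.8 W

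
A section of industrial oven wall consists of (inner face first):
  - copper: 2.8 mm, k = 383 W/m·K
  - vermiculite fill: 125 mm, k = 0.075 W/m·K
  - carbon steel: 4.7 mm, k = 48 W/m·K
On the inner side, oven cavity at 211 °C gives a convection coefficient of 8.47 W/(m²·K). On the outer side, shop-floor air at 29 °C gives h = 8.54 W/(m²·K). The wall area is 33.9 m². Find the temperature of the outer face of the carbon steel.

Using the resistance-network approach (series):
R_inner film = 1/(h_i·A) = 1/(8.47×33.9) = 0.003483 K/W
R_copper = L/(kA) = 0.0028/(383×33.9) = 2.157×10^-7 K/W
R_vermiculite fill = L/(kA) = 0.125/(0.075×33.9) = 0.04916 K/W
R_carbon steel = L/(kA) = 0.0047/(48×33.9) = 2.888×10^-6 K/W
R_outer film = 1/(h_o·A) = 1/(8.54×33.9) = 0.003454 K/W
R_total = 0.0561 K/W;  Q = ΔT/R_total = 182/0.0561 = 3244 W
T_interface = T_inner − Q·ΣR(inner→interface) = 211 − 3240×0.05265

T ≈ 40.2 °C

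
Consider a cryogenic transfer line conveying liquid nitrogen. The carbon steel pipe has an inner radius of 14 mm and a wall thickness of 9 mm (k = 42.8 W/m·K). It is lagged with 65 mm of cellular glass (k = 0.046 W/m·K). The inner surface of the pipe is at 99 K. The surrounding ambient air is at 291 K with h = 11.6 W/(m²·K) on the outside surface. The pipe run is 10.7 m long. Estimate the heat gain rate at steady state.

Q ≈ 428 W

Radial resistances (cylindrical: R_cond = ln(r_o/r_i)/(2πkL), R_conv = 1/(h·2πrL)):
R_carbon steel pipe wall = ln(23/14)/(2π×42.8×10.7) = 1.725×10^-4 K/W
R_cellular glass = ln(88/23)/(2π×0.046×10.7) = 0.4339 K/W
R_outer film = 1/(h_o·2πr_oL) = 1/(11.6×2π×0.088×10.7) = 0.01457 K/W
R_total = 0.4486 K/W
Q = ΔT/R_total = 192/0.4486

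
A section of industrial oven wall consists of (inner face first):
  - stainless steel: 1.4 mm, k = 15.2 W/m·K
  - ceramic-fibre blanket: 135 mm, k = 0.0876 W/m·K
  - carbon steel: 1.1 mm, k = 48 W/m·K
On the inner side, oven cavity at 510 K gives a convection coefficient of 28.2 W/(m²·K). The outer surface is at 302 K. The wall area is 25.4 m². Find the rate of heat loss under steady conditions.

Q ≈ 3350 W

Model the wall as resistances in series:
R_inner film = 1/(h_i·A) = 1/(28.2×25.4) = 0.001396 K/W
R_stainless steel = L/(kA) = 0.0014/(15.2×25.4) = 3.626×10^-6 K/W
R_ceramic-fibre blanket = L/(kA) = 0.135/(0.0876×25.4) = 0.06067 K/W
R_carbon steel = L/(kA) = 0.0011/(48×25.4) = 9.022×10^-7 K/W
R_total = 0.06207 K/W
Q = ΔT / R_total = 208 / 0.06207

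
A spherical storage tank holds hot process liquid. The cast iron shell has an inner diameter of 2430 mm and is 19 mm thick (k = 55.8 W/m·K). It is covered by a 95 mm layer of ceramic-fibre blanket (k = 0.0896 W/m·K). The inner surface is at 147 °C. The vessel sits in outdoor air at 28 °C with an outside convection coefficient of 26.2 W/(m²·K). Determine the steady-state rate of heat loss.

Q ≈ 2240 W

Spherical conduction: R = (1/r_in − 1/r_out)/(4πk) per layer; series-sum.
R_cast iron shell = (1/1.215 − 1/1.234)/(4π×55.8) = 1.807×10^-5 K/W
R_ceramic-fibre blanket = (1/1.234 − 1/1.329)/(4π×0.0896) = 0.05145 K/W
R_outer film = 1/(h·4πr_o²) = 1/(26.2×4π×1.329²) = 0.00172 K/W
R_total = 0.05319 K/W
Q = ΔT/R_total = 119/0.05319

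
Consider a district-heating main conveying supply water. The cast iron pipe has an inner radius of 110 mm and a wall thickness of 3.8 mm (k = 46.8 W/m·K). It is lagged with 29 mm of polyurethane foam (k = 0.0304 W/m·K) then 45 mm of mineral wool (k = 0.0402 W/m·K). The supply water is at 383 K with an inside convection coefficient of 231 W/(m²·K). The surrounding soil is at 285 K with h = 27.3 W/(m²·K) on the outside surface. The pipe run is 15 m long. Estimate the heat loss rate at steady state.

Per-layer cylindrical resistances, series-summed:
R_inner film = 1/(h_i·2πr₁L) = 1/(231×2π×0.11×15) = 4.176×10^-4 K/W
R_cast iron pipe wall = ln(113.8/110)/(2π×46.8×15) = 7.7×10^-6 K/W
R_polyurethane foam = ln(142.8/113.8)/(2π×0.0304×15) = 0.07923 K/W
R_mineral wool = ln(187.8/142.8)/(2π×0.0402×15) = 0.0723 K/W
R_outer film = 1/(h_o·2πr_oL) = 1/(27.3×2π×0.1878×15) = 0.00207 K/W
R_total = 0.154 K/W
Q = ΔT/R_total = 98/0.154

Q ≈ 636 W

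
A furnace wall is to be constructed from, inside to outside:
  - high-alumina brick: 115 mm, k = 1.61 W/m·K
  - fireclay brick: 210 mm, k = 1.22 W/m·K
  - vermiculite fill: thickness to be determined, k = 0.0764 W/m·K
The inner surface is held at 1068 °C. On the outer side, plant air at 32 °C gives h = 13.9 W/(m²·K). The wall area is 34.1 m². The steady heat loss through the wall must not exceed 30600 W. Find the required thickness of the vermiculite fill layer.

Series thermal resistances:
R_high-alumina brick = L/(kA) = 0.115/(1.61×34.1) = 0.002095 K/W
R_fireclay brick = L/(kA) = 0.21/(1.22×34.1) = 0.005048 K/W
R_outer film = 1/(h_o·A) = 1/(13.9×34.1) = 0.00211 K/W
Sum of the known resistances R_other = 0.009252 K/W
Required total resistance R_tot = ΔT/Q_allow = 1036/30600 = 0.03386 K/W
R_vermiculite fill = R_tot − R_other = 0.0246 K/W
L = R·k·A = 0.0246×0.0764×34.1

L ≈ 64.1 mm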